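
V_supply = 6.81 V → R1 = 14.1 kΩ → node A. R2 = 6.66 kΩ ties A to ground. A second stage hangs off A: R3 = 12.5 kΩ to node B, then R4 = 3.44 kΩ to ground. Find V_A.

Looking into the second stage from A: R3 + R4 = 15.94 kΩ appears in parallel with R2.
Effective lower resistance at A: R2 ‖ 15.94 = 4.697 kΩ.
So V_A = 6.81 × 0.2499 = 1.702 V.

V_A ≈ 1.70 V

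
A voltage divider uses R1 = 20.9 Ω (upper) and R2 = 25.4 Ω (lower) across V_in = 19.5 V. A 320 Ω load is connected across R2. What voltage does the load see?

V_out ≈ 10.3 V

First combine the lower leg with the load: R2 ‖ R_L = 23.53 Ω.
Now apply the divider: V_out = 19.5 × 0.5296 = 10.33 V.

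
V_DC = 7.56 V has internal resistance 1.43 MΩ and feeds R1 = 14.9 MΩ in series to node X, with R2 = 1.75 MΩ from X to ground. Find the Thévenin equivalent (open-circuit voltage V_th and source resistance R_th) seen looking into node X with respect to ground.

R1' = 1.43 + 14.9 = 16.33 MΩ (source resistance + R1).
Open-circuit (no load on X): V_th = V_DC · R2/(R1' + R2) = 7.56 × 1.75/(16.33 + 1.75) = 0.7317 V.
Looking into X with the source shorted: R_th = R1'·R2/(R1'+R2) = 16.33 × 1.75/18.08 = 1.581 MΩ.

V_th ≈ 0.732 V, R_th ≈ 1.58 MΩ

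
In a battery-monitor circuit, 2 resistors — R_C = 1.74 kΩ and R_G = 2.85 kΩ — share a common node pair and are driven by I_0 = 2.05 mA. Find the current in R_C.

With just two branches, the current splits inversely with resistance.
I(R_C) = 2.05 × 2.85/(1.74 + 2.85) = 2.05 × 0.6209 = 1.273 mA.

I ≈ 1.27 mA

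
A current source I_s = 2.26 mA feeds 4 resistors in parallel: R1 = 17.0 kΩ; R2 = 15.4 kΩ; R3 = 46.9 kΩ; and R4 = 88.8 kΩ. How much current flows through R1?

ΣG = 1/17.0 + 1/15.4 + 1/46.9 + 1/88.8 = 0.1563.
By the current-divider rule, I = I_s · G_k/ΣG = 2.26 × 0.3762 = 0.8503 mA.

I ≈ 0.850 mA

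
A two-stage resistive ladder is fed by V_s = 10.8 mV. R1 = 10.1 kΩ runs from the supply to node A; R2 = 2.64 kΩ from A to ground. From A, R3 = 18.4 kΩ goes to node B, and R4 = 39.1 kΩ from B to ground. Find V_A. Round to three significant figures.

Looking into the second stage from A: R3 + R4 = 57.50 kΩ appears in parallel with R2.
Effective lower resistance at A: R2 ‖ 57.50 = 2.524 kΩ.
So V_A = 10.8 × 0.1999 = 2.159 mV.

V_A ≈ 2.16 mV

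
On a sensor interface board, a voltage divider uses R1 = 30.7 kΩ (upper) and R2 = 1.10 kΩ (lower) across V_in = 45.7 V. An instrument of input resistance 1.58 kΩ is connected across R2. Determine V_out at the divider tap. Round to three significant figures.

The load sits in parallel with R2, giving an effective lower resistance R2' = R2·R_L/(R2+R_L) = 0.6485 kΩ.
Now apply the divider: V_out = 45.7 × 0.02069 = 0.9454 V.
(Unloaded it would be 1.58 V; the load pulls it down.)

V_out ≈ 0.945 V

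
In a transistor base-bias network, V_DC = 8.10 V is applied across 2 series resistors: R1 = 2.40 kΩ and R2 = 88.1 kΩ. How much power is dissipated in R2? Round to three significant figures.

The common current is I = 8.10/90.50 = 0.08950 mA.
P(R2) = I²·R2 = (0.08950)² × 88.1 = 0.7057 mW.

P ≈ 0.706 mW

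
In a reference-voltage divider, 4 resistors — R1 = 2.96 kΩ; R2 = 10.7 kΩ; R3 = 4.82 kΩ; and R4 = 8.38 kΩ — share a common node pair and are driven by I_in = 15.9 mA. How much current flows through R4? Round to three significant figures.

ΣG = 1/2.96 + 1/10.7 + 1/4.82 + 1/8.38 = 0.7581.
By the current-divider rule, I = I_in · G_k/ΣG = 15.9 × 0.1574 = 2.503 mA.

I ≈ 2.50 mA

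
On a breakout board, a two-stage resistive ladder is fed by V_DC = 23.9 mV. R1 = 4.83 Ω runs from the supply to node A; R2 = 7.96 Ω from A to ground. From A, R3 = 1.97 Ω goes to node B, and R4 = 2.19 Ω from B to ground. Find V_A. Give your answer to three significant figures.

Looking into the second stage from A: R3 + R4 = 4.160 Ω appears in parallel with R2.
Effective lower resistance at A: R2 ‖ 4.160 = 2.732 Ω.
So V_A = 23.9 × 0.3613 = 8.635 mV.

V_A ≈ 8.63 mV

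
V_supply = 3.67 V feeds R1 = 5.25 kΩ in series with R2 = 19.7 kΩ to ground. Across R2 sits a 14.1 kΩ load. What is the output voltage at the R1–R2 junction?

V_out ≈ 2.24 V

First combine the lower leg with the load: R2 ‖ R_L = 8.218 kΩ.
Then V_out = V_supply · R2'/(R1 + R2') = 3.67 × 8.218/13.47 = 2.239 V.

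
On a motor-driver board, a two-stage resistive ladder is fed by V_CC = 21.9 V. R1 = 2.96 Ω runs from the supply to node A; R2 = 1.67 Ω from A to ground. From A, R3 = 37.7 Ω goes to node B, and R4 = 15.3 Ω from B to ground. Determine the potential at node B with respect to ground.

V_B ≈ 2.24 V

Looking into the second stage from A: R3 + R4 = 53.00 Ω appears in parallel with R2.
R2 ‖ (R3+R4) = 1.619 Ω.
So V_A = 21.9 × 0.3536 = 7.743 V.
Stage 2 is unloaded, so V_B = V_A · R4/(R3+R4) = 7.743 × 15.3/53.00 = 2.235 V.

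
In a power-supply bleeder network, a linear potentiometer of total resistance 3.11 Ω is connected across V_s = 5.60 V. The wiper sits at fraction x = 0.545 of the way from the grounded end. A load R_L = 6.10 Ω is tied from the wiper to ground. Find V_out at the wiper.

V_out ≈ 2.71 V

Split the track: R_lower = x·R_p = 1.695 Ω, R_upper = (1−x)·R_p = 1.415 Ω.
R_L loads the lower segment: effective lower R = 1.326 Ω.
Loaded-divider output: V_out = 5.60 × 0.4838 = 2.709 V.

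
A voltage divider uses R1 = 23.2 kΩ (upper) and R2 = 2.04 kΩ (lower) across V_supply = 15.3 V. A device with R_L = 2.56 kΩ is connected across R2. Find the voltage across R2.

First combine the lower leg with the load: R2 ‖ R_L = 1.135 kΩ.
Voltage divider with the loaded lower leg: V_out = 15.3 × 1.135/(23.2 + 1.135) = 15.3 × 0.04665 = 0.7138 V.
(Unloaded it would be 1.24 V; the load pulls it down.)

V_out ≈ 0.714 V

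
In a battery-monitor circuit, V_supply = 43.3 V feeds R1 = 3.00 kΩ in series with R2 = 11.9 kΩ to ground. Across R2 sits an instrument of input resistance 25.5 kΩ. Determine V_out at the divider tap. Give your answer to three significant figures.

V_out ≈ 31.6 V

The load sits in parallel with R2, giving an effective lower resistance R2' = R2·R_L/(R2+R_L) = 8.114 kΩ.
Now apply the divider: V_out = 43.3 × 0.7301 = 31.61 V.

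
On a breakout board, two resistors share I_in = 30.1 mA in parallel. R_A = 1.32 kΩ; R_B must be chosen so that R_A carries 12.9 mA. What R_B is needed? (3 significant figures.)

R_B ≈ 0.990 kΩ

The fraction through R_A equals R_B/(R_A+R_B).
With f = 0.4286, R_B = R_A · f/(1−f) = 1.32 × 0.7500 = 0.9900 kΩ.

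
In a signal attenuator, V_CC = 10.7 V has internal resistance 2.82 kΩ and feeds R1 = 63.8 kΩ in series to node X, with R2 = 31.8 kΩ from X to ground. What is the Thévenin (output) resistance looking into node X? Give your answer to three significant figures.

R1' = 2.82 + 63.8 = 66.62 kΩ (source resistance + R1).
With V_CC suppressed (replaced by a short), R_th = R1' ‖ R2 = (66.62 × 31.8)/(66.62 + 31.8) = 21.53 kΩ.

R_th ≈ 21.5 kΩ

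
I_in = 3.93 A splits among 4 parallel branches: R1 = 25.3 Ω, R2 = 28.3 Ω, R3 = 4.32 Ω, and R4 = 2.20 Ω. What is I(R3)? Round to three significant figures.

I ≈ 1.20 A

Conductances: ΣG = 1/25.3 + 1/28.3 + 1/4.32 + 1/2.20 = 0.7609 (1/Ω).
R3 takes the fraction G_k/ΣG = 0.2315/0.7609 = 0.3042, so I = 3.93 × 0.3042 = 1.196 A.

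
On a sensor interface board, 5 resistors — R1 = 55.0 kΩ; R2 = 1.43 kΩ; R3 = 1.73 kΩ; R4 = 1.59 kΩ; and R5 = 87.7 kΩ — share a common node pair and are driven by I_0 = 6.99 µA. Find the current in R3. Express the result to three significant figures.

ΣG = 1/55.0 + 1/1.43 + 1/1.73 + 1/1.59 + 1/87.7 = 1.936.
By the current-divider rule, I = I_0 · G_k/ΣG = 6.99 × 0.2986 = 2.087 µA.

I ≈ 2.09 µA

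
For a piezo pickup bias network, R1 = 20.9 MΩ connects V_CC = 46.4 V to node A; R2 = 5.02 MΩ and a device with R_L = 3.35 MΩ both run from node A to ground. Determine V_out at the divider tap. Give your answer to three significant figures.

First combine the lower leg with the load: R2 ‖ R_L = 2.009 MΩ.
Voltage divider with the loaded lower leg: V_out = 46.4 × 2.009/(20.9 + 2.009) = 46.4 × 0.08770 = 4.069 V.
(Unloaded it would be 8.99 V; the load pulls it down.)

V_out ≈ 4.07 V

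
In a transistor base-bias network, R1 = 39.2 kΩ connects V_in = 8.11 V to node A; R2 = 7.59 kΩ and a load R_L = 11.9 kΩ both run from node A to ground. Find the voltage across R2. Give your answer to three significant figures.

V_out ≈ 0.857 V

The load sits in parallel with R2, giving an effective lower resistance R2' = R2·R_L/(R2+R_L) = 4.634 kΩ.
Now apply the divider: V_out = 8.11 × 0.1057 = 0.8574 V.
(Unloaded it would be 1.32 V; the load pulls it down.)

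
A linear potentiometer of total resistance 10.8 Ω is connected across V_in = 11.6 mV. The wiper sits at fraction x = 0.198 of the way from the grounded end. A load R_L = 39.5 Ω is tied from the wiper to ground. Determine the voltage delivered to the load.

V_out ≈ 2.20 mV

Lower segment x·R_p = 2.138 Ω; upper segment (1−x)·R_p = 8.662 Ω.
(x·R_p) ‖ R_L = 2.029 Ω.
Loaded-divider output: V_out = 11.6 × 0.1898 = 2.201 mV.
(Unloaded: V_out = x·V_in = 2.30 mV.)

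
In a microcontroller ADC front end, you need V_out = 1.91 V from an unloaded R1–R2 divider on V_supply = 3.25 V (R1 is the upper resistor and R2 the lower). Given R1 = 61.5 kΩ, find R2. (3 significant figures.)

The divider ratio is R2/(R1+R2) = 1.91/3.25 = 0.5877.
So R2 = R1 · V_out/(V_supply − V_out) = 61.5 × 1.91/(3.25 − 1.91) = 61.5 × 1.425 = 87.66 kΩ.

R2 ≈ 87.7 kΩ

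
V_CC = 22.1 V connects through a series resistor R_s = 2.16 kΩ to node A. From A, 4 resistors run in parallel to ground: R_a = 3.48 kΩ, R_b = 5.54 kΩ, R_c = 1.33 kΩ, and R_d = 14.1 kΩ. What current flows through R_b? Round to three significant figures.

I ≈ 1.05 mA

Parallel bank: R_p = 1/(1/3.48 + 1/5.54 + 1/1.33 + 1/14.1) = 0.7748 kΩ.
Node voltage V_A = V_CC · R_p/(R_s + R_p) = 22.1 × 0.2640 = 5.834 V.
I(R_b) = V_A / R_b = 5.834/5.54 = 1.053 mA.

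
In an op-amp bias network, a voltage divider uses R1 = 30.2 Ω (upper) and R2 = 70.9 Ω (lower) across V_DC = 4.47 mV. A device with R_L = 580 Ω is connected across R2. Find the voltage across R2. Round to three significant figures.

The load sits in parallel with R2, giving an effective lower resistance R2' = R2·R_L/(R2+R_L) = 63.18 Ω.
Now apply the divider: V_out = 4.47 × 0.6766 = 3.024 mV.

V_out ≈ 3.02 mV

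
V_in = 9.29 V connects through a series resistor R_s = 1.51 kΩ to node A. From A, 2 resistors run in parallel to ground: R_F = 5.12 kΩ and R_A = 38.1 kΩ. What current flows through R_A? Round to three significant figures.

Equivalent of the parallel group: R_p = 4.513 kΩ.
V_A by voltage divider: V_A = 9.29 × 4.513/(1.51 + 4.513) = 6.961 V.
I(R_A) = V_A / R_A = 6.961/38.1 = 0.1827 mA.
(Check via current divider: I_total = 1.542 mA; share G_k/ΣG = 0.1185 → same result.)

I ≈ 0.183 mA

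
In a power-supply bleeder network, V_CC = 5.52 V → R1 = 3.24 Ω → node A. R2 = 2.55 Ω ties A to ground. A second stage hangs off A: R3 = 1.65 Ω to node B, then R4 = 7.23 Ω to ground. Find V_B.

The second stage (R3 + R4 = 8.880 Ω) loads node A in parallel with R2.
R2 ‖ (R3+R4) = 1.981 Ω.
V_A = 5.52 × 1.981/(3.24 + 1.981) = 2.095 V.
Stage 2 is unloaded, so V_B = V_A · R4/(R3+R4) = 2.095 × 7.23/8.880 = 1.705 V.

V_B ≈ 1.71 V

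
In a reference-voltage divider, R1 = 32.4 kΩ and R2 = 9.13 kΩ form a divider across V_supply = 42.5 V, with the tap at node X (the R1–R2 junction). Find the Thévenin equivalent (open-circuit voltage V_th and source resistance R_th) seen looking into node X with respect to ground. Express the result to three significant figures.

V_th ≈ 9.34 V, R_th ≈ 7.12 kΩ

Open-circuit (no load on X): V_th = V_supply · R2/(R1 + R2) = 42.5 × 9.13/(32.40 + 9.13) = 9.343 V.
Zeroing V_supply shorts the top of R1 to ground, so R_th = R1 ‖ R2 = 7.123 kΩ.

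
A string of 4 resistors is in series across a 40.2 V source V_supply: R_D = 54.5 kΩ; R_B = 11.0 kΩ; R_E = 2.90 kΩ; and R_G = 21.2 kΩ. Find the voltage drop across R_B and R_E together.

Total series resistance ΣR = 54.5 + 11.0 + 2.90 + 21.2 = 89.60 kΩ.
R_{R_B..R_E} = 11.0 + 2.90 = 13.90 kΩ.
Voltage divider: V = V_supply · (13.90 / 89.60) = 40.2 × 0.1551 = 6.236 V.

V ≈ 6.24 V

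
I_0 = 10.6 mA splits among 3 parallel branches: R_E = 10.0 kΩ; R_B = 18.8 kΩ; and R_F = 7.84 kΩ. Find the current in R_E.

Conductances: ΣG = 1/10.0 + 1/18.8 + 1/7.84 = 0.2807 (1/kΩ).
Current divider: I(R_E) = I_0 · G_k/ΣG = 10.6 × (0.1000/0.2807) = 10.6 × 0.3562 = 3.776 mA.

I ≈ 3.78 mA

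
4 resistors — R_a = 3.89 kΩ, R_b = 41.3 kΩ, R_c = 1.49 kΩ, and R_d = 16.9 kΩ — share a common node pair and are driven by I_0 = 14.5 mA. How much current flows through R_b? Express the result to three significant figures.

Conductances: ΣG = 1/3.89 + 1/41.3 + 1/1.49 + 1/16.9 = 1.012 (1/kΩ).
By the current-divider rule, I = I_0 · G_k/ΣG = 14.5 × 0.02394 = 0.3471 mA.

I ≈ 0.347 mA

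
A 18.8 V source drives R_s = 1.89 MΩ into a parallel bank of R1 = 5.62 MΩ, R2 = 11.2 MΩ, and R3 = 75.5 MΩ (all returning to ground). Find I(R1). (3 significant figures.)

Equivalent of the parallel group: R_p = 3.565 MΩ.
V_A by voltage divider: V_A = 18.8 × 3.565/(1.89 + 3.565) = 12.29 V.
I(R1) = V_A / R1 = 12.29/5.62 = 2.186 µA.

I ≈ 2.19 µA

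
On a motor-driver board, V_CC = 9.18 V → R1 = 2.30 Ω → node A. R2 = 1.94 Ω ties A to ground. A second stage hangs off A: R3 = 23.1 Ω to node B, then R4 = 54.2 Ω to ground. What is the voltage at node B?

V_B ≈ 2.91 V

Looking into the second stage from A: R3 + R4 = 77.30 Ω appears in parallel with R2.
Effective lower resistance at A: R2 ‖ 77.30 = 1.893 Ω.
First divider: V_A = V_CC · 1.893/(2.30 + 1.893) = 4.144 V.
Stage 2 is unloaded, so V_B = V_A · R4/(R3+R4) = 4.144 × 54.2/77.30 = 2.906 V.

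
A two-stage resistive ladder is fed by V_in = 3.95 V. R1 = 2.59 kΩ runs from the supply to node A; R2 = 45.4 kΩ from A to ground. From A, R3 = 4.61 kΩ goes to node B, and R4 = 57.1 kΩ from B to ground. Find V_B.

Looking into the second stage from A: R3 + R4 = 61.71 kΩ appears in parallel with R2.
R2 ‖ (R3+R4) = 26.16 kΩ.
So V_A = 3.95 × 0.9099 = 3.594 V.
V_B = V_A × 0.9253 = 3.326 V.

V_B ≈ 3.33 V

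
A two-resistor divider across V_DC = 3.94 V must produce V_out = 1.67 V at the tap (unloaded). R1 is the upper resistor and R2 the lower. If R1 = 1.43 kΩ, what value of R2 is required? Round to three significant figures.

R2 ≈ 1.05 kΩ

The divider ratio is R2/(R1+R2) = 1.67/3.94 = 0.4239.
Rearranging, R2 = R1·k/(1−k) = 1.43 × 0.7357 = 1.052 kΩ.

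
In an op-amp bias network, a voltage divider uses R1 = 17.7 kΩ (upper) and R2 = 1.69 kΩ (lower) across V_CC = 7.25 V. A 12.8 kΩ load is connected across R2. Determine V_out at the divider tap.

V_out ≈ 0.564 V

R2 ‖ R_L = (1.69 × 12.8)/(1.69 + 12.8) = 1.493 kΩ.
Then V_out = V_CC · R2'/(R1 + R2') = 7.25 × 1.493/19.19 = 0.5639 V.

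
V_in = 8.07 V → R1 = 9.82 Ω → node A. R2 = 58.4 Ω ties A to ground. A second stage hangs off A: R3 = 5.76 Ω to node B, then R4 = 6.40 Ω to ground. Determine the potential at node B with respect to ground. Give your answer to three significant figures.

V_B ≈ 2.15 V

Node A sees R2 in parallel with the series input of stage 2, R3 + R4 = 12.16 Ω.
Effective lower resistance at A: R2 ‖ 12.16 = 10.06 Ω.
V_A = 8.07 × 10.06/(9.82 + 10.06) = 4.085 V.
Stage 2 is unloaded, so V_B = V_A · R4/(R3+R4) = 4.085 × 6.40/12.16 = 2.150 V.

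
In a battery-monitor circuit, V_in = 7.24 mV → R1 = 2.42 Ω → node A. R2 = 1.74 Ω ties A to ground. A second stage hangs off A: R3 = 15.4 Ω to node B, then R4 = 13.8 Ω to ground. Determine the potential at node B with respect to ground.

V_B ≈ 1.38 mV

The second stage (R3 + R4 = 29.20 Ω) loads node A in parallel with R2.
R2 ‖ (R3+R4) = 1.642 Ω.
V_A = 7.24 × 1.642/(2.42 + 1.642) = 2.927 mV.
Stage 2 is unloaded, so V_B = V_A · R4/(R3+R4) = 2.927 × 13.8/29.20 = 1.383 mV.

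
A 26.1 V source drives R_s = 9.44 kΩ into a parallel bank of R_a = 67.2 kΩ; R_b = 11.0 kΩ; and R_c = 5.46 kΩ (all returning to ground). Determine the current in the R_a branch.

Parallel bank: R_p = 1/(1/67.2 + 1/11.0 + 1/5.46) = 3.461 kΩ.
V_A by voltage divider: V_A = 26.1 × 3.461/(9.44 + 3.461) = 7.002 V.
I(R_a) = V_A / R_a = 7.002/67.2 = 0.1042 mA.

I ≈ 0.104 mA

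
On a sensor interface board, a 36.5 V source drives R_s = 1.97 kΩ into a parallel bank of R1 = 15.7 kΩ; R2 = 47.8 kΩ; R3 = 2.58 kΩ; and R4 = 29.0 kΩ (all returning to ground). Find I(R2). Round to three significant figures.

Parallel bank: R_p = 1/(1/15.7 + 1/47.8 + 1/2.58 + 1/29.0) = 1.974 kΩ.
V_A = 36.5 × 1.974/3.944 = 18.27 V.
Branch current I = V_A/R2 = 18.27/47.8 = 0.3821 mA.

I ≈ 0.382 mA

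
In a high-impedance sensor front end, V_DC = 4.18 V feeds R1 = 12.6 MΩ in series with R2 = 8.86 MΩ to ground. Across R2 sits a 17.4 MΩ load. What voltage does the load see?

V_out ≈ 1.33 V

The load sits in parallel with R2, giving an effective lower resistance R2' = R2·R_L/(R2+R_L) = 5.871 MΩ.
Now apply the divider: V_out = 4.18 × 0.3178 = 1.329 V.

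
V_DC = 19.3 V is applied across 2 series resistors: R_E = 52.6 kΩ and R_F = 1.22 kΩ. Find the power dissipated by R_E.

P ≈ 6.76 mW

Series current I = V_DC/ΣR = 19.3/53.82 = 0.3586 mA.
V(R_E) = I·R = 18.86 V; P = V·I = 18.86 × 0.3586 = 6.764 mW.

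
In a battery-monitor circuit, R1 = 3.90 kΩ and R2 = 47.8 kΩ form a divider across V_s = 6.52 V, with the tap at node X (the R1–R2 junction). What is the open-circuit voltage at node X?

V_th ≈ 6.03 V

Open-circuit (no load on X): V_th = V_s · R2/(R1 + R2) = 6.52 × 47.8/(3.900 + 47.8) = 6.028 V.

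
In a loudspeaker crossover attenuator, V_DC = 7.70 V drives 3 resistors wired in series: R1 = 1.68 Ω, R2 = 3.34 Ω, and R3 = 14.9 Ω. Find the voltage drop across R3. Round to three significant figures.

V ≈ 5.76 V

ΣR = 1.68 + 3.34 + 14.9 = 19.92 Ω.
Voltage divider: V = V_DC · (14.90 / 19.92) = 7.70 × 0.7480 = 5.760 V.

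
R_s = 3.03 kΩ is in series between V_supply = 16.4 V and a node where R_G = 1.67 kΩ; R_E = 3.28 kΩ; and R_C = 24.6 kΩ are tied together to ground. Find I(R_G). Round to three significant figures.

I ≈ 2.54 mA

Parallel bank: R_p = 1/(1/1.67 + 1/3.28 + 1/24.6) = 1.059 kΩ.
V_A by voltage divider: V_A = 16.4 × 1.059/(3.03 + 1.059) = 4.247 V.
Branch current I = V_A/R_G = 4.247/1.67 = 2.543 mA.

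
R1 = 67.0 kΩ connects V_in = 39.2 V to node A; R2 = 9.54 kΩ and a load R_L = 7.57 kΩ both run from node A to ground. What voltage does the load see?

V_out ≈ 2.32 V

First combine the lower leg with the load: R2 ‖ R_L = 4.221 kΩ.
Voltage divider with the loaded lower leg: V_out = 39.2 × 4.221/(67.0 + 4.221) = 39.2 × 0.05926 = 2.323 V.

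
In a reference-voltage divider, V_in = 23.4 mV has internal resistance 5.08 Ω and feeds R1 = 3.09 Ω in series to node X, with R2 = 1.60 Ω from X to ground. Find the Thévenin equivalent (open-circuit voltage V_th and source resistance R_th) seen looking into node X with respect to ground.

V_th ≈ 3.83 mV, R_th ≈ 1.34 Ω

R1' = 5.08 + 3.09 = 8.170 Ω (source resistance + R1).
Open-circuit (no load on X): V_th = V_in · R2/(R1' + R2) = 23.4 × 1.60/(8.170 + 1.60) = 3.832 mV.
With V_in suppressed (replaced by a short), R_th = R1' ‖ R2 = (8.170 × 1.60)/(8.170 + 1.60) = 1.338 Ω.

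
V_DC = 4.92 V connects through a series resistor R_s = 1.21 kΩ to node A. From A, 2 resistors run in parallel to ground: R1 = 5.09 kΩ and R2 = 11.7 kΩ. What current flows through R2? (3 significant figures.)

I ≈ 0.314 mA

Equivalent of the parallel group: R_p = 3.547 kΩ.
V_A = 4.92 × 3.547/4.757 = 3.669 V.
I(R2) = V_A / R2 = 3.669/11.7 = 0.3135 mA.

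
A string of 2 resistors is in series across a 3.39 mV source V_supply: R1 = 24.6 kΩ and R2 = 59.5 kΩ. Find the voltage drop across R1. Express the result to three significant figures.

V ≈ 0.992 mV

ΣR = 24.6 + 59.5 = 84.10 kΩ.
By the voltage-divider rule, V = 3.39 × 24.60/84.10 = 0.9916 mV.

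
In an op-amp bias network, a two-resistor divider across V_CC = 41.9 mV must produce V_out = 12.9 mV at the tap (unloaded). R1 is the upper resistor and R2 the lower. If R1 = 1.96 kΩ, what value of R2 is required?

R2 ≈ 0.872 kΩ

V_out/V_CC = R2/(R1+R2) = 0.3079.
So R2 = R1 · V_out/(V_CC − V_out) = 1.96 × 12.9/(41.9 − 12.9) = 1.96 × 0.4448 = 0.8719 kΩ.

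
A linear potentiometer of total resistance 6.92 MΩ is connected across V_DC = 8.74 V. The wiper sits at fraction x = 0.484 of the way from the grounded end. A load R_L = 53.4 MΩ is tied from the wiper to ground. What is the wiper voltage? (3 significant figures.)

V_out ≈ 4.10 V

The pot divides into 3.571 MΩ above the wiper and 3.349 MΩ below.
R_L loads the lower segment: effective lower R = 3.152 MΩ.
Loaded-divider output: V_out = 8.74 × 0.4688 = 4.098 V.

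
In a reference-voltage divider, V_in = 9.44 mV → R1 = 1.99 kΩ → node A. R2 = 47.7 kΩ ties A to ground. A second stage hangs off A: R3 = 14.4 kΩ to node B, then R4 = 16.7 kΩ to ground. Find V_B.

Looking into the second stage from A: R3 + R4 = 31.10 kΩ appears in parallel with R2.
Effective lower resistance at A: R2 ‖ 31.10 = 18.83 kΩ.
So V_A = 9.44 × 0.9044 = 8.538 mV.
V_B = V_A × 0.5370 = 4.584 mV.

V_B ≈ 4.58 mV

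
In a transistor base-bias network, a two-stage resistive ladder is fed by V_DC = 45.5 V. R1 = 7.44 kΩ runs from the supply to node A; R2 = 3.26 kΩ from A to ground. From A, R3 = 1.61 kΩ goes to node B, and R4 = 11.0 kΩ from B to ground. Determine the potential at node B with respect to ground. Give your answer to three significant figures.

Looking into the second stage from A: R3 + R4 = 12.61 kΩ appears in parallel with R2.
Effective lower resistance at A: R2 ‖ 12.61 = 2.590 kΩ.
So V_A = 45.5 × 0.2583 = 11.75 V.
V_B = V_A × 0.8723 = 10.25 V.

V_B ≈ 10.3 V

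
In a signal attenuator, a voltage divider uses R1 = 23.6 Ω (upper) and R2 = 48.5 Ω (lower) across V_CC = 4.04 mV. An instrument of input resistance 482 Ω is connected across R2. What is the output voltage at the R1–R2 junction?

V_out ≈ 2.63 mV

The load sits in parallel with R2, giving an effective lower resistance R2' = R2·R_L/(R2+R_L) = 44.07 Ω.
Now apply the divider: V_out = 4.04 × 0.6512 = 2.631 mV.
(Unloaded it would be 2.72 mV; the load pulls it down.)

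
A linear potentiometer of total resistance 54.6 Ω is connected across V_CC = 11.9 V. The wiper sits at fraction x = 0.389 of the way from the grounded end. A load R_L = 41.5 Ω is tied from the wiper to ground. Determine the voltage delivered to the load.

Lower segment x·R_p = 21.24 Ω; upper segment (1−x)·R_p = 33.36 Ω.
R_L loads the lower segment: effective lower R = 14.05 Ω.
Then V_out = V_CC · 14.05/(33.36 + 14.05) = 3.526 V.

V_out ≈ 3.53 V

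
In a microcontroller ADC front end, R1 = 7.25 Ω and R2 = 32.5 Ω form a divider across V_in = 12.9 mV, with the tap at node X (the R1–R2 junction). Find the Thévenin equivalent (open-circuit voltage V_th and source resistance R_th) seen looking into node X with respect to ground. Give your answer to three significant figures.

V_th ≈ 10.5 mV, R_th ≈ 5.93 Ω

Open-circuit (no load on X): V_th = V_in · R2/(R1 + R2) = 12.9 × 32.5/(7.250 + 32.5) = 10.55 mV.
Zeroing V_in shorts the top of R1 to ground, so R_th = R1 ‖ R2 = 5.928 Ω.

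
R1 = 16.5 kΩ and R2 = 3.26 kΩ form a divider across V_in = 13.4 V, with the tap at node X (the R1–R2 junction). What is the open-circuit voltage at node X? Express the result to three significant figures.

V_th ≈ 2.21 V

V_th is the unloaded tap voltage: V_in · R2/(R1+R2) = 13.4 × 0.1650 = 2.211 V.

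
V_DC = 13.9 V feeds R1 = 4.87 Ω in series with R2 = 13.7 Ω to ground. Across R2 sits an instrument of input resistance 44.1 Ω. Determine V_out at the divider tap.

V_out ≈ 9.48 V

R2 ‖ R_L = (13.7 × 44.1)/(13.7 + 44.1) = 10.45 Ω.
Then V_out = V_DC · R2'/(R1 + R2') = 13.9 × 10.45/15.32 = 9.482 V.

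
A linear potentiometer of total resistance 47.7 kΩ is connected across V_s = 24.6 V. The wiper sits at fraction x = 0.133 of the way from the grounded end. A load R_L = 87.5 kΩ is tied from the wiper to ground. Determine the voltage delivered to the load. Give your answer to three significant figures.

Lower segment x·R_p = 6.344 kΩ; upper segment (1−x)·R_p = 41.36 kΩ.
Lower segment in parallel with the load: 6.344 ‖ 87.5 = 5.915 kΩ.
V_out = 24.6 × 5.915/(41.36 + 5.915) = 3.078 V.

V_out ≈ 3.08 V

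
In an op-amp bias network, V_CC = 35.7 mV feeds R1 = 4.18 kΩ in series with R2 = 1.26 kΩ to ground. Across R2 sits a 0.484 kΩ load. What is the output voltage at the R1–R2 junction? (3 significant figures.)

The load sits in parallel with R2, giving an effective lower resistance R2' = R2·R_L/(R2+R_L) = 0.3497 kΩ.
Then V_out = V_CC · R2'/(R1 + R2') = 35.7 × 0.3497/4.530 = 2.756 mV.
(Unloaded it would be 8.27 mV; the load pulls it down.)

V_out ≈ 2.76 mV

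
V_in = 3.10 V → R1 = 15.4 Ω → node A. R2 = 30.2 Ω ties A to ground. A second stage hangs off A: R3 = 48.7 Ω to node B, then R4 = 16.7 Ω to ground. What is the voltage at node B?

Looking into the second stage from A: R3 + R4 = 65.40 Ω appears in parallel with R2.
R2 ‖ (R3+R4) = 20.66 Ω.
First divider: V_A = V_in · 20.66/(15.4 + 20.66) = 1.776 V.
Then the unloaded second divider: V_B = V_A × R4/(R3+R4) = 1.776 × 0.2554 = 0.4535 V.

V_B ≈ 0.454 V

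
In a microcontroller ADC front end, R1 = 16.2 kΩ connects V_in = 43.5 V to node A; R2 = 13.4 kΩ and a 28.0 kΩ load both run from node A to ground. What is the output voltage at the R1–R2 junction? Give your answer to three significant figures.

First combine the lower leg with the load: R2 ‖ R_L = 9.063 kΩ.
Now apply the divider: V_out = 43.5 × 0.3587 = 15.61 V.
(Unloaded it would be 19.7 V; the load pulls it down.)

V_out ≈ 15.6 V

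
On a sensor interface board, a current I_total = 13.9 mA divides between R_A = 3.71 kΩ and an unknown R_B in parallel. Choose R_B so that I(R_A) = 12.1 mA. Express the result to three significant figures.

R_B ≈ 24.9 kΩ

In a two-way split, I_A/I_total = R_B/(R_A + R_B).
12.1/13.9 = R_B/(R_A + R_B) → R_B = R_A · (0.8705)/(1 − 0.8705) = 3.71 × 6.722 = 24.94 kΩ.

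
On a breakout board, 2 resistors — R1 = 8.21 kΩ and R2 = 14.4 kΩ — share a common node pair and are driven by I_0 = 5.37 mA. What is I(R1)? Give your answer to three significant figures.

For two parallel branches, I_k = I_0 · (other R)/(sum of R).
I(R1) = 5.37 × 14.4/(8.21 + 14.4) = 5.37 × 0.6369 = 3.420 mA.

I ≈ 3.42 mA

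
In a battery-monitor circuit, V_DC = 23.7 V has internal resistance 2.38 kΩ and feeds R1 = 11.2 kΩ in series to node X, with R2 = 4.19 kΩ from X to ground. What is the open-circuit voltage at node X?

R1' = 2.38 + 11.2 = 13.58 kΩ (source resistance + R1).
With X open, the divider is unloaded: V_th = 23.7 × 4.19/17.77 = 5.588 V.

V_th ≈ 5.59 V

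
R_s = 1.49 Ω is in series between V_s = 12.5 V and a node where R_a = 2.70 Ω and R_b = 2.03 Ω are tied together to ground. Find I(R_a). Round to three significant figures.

Equivalent of the parallel group: R_p = 1.159 Ω.
V_A by voltage divider: V_A = 12.5 × 1.159/(1.49 + 1.159) = 5.468 V.
I(R_a) = V_A / R_a = 5.468/2.70 = 2.025 A.

I ≈ 2.03 A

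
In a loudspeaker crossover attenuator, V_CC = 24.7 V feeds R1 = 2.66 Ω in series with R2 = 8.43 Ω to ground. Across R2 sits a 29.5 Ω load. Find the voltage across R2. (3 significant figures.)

R2 ‖ R_L = (8.43 × 29.5)/(8.43 + 29.5) = 6.556 Ω.
Then V_out = V_CC · R2'/(R1 + R2') = 24.7 × 6.556/9.216 = 17.57 V.
(Unloaded it would be 18.8 V; the load pulls it down.)

V_out ≈ 17.6 V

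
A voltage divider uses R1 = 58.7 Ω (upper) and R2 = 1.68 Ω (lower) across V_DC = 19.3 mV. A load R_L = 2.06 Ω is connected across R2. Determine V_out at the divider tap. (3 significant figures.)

The load sits in parallel with R2, giving an effective lower resistance R2' = R2·R_L/(R2+R_L) = 0.9253 Ω.
Then V_out = V_DC · R2'/(R1 + R2') = 19.3 × 0.9253/59.63 = 0.2995 mV.

V_out ≈ 0.300 mV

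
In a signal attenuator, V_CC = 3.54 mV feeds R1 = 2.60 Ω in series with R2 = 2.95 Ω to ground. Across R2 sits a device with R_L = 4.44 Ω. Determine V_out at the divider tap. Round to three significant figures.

The load sits in parallel with R2, giving an effective lower resistance R2' = R2·R_L/(R2+R_L) = 1.772 Ω.
Now apply the divider: V_out = 3.54 × 0.4054 = 1.435 mV.

V_out ≈ 1.43 mV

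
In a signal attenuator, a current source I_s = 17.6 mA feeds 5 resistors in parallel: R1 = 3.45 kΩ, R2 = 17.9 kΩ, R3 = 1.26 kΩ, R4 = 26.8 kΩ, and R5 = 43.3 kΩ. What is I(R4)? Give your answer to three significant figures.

ΣG = 1/3.45 + 1/17.9 + 1/1.26 + 1/26.8 + 1/43.3 = 1.200.
Current divider: I(R4) = I_s · G_k/ΣG = 17.6 × (0.03731/1.200) = 17.6 × 0.03110 = 0.5474 mA.

I ≈ 0.547 mA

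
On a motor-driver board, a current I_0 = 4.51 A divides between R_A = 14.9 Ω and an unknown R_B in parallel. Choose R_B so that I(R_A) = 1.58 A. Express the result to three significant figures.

R_B ≈ 8.03 Ω

Two-branch current divider: I_A = I_0 · R_B/(R_A + R_B).
1.58/4.51 = R_B/(R_A + R_B) → R_B = R_A · (0.3503)/(1 − 0.3503) = 14.9 × 0.5392 = 8.035 Ω.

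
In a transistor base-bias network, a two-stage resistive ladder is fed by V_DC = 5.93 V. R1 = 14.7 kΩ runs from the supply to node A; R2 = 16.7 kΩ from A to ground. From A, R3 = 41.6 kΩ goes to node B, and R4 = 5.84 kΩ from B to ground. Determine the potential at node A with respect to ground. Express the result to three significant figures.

V_A ≈ 2.71 V

The second stage (R3 + R4 = 47.44 kΩ) loads node A in parallel with R2.
R2 ‖ (R3+R4) = 12.35 kΩ.
V_A = 5.93 × 12.35/(14.7 + 12.35) = 2.708 V.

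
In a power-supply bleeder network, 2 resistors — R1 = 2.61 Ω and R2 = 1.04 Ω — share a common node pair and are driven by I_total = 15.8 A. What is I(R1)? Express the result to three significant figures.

Two-branch current divider: I_k = I_total · R_other/(R_1 + R_2).
So I = 15.8 × 1.04/3.650 = 4.502 A.

I ≈ 4.50 A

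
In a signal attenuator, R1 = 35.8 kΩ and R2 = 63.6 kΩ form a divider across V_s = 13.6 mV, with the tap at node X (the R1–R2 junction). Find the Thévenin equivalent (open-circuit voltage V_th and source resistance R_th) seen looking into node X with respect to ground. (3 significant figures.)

V_th ≈ 8.70 mV, R_th ≈ 22.9 kΩ

V_th is the unloaded tap voltage: V_s · R2/(R1+R2) = 13.6 × 0.6398 = 8.702 mV.
With V_s suppressed (replaced by a short), R_th = R1 ‖ R2 = (35.80 × 63.6)/(35.80 + 63.6) = 22.91 kΩ.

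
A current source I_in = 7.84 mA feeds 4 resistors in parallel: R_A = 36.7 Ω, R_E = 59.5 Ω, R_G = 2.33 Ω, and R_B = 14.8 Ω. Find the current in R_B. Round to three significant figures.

I ≈ 0.980 mA

Total conductance ΣG = 1/36.7 + 1/59.5 + 1/2.33 + 1/14.8 = 0.5408 (units of 1/Ω).
By the current-divider rule, I = I_in · G_k/ΣG = 7.84 × 0.1249 = 0.9795 mA.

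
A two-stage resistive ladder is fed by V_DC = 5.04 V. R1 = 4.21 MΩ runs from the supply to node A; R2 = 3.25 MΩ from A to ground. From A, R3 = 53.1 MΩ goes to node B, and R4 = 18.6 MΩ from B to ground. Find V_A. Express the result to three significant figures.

V_A ≈ 2.14 V

Node A sees R2 in parallel with the series input of stage 2, R3 + R4 = 71.70 MΩ.
R2 ‖ (R3+R4) = 3.109 MΩ.
V_A = 5.04 × 3.109/(4.21 + 3.109) = 2.141 V.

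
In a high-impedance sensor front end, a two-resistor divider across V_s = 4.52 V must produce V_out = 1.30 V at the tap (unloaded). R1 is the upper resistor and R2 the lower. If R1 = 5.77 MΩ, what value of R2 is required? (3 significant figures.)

R2 ≈ 2.33 MΩ

The divider ratio is R2/(R1+R2) = 1.30/4.52 = 0.2876.
So R2 = R1 · V_out/(V_s − V_out) = 5.77 × 1.30/(4.52 − 1.30) = 5.77 × 0.4037 = 2.330 MΩ.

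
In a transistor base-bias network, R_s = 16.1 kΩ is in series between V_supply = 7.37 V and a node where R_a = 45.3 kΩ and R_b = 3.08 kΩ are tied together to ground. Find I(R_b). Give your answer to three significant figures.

Equivalent of the parallel group: R_p = 2.884 kΩ.
Node voltage V_A = V_supply · R_p/(R_s + R_p) = 7.37 × 0.1519 = 1.120 V.
Branch current I = V_A/R_b = 1.120/3.08 = 0.3635 mA.

I ≈ 0.364 mA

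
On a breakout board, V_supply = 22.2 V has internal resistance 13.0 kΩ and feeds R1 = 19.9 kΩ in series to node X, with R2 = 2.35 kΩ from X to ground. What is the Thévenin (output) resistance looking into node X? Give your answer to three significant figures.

R_th ≈ 2.19 kΩ

R1' = 13.0 + 19.9 = 32.90 kΩ (source resistance + R1).
Zeroing V_supply shorts the top of R1' to ground, so R_th = R1' ‖ R2 = 2.193 kΩ.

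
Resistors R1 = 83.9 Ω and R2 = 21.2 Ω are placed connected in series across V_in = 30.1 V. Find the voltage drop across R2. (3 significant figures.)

V ≈ 6.07 V

Total series resistance ΣR = 83.9 + 21.2 = 105.1 Ω.
By the voltage-divider rule, V = 30.1 × 21.20/105.1 = 6.072 V.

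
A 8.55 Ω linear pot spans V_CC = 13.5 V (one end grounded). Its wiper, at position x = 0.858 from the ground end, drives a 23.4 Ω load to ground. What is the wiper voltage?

V_out ≈ 11.1 V

Split the track: R_lower = x·R_p = 7.336 Ω, R_upper = (1−x)·R_p = 1.214 Ω.
Lower segment in parallel with the load: 7.336 ‖ 23.4 = 5.585 Ω.
Then V_out = V_CC · 5.585/(1.214 + 5.585) = 11.09 V.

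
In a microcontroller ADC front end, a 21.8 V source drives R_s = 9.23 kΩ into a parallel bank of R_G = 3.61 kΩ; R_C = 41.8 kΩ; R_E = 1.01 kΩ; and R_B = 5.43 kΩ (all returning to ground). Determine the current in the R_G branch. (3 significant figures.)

Combine the parallel branches: R_p = (1/3.61 + 1/41.8 + 1/1.01 + 1/5.43)⁻¹ = 0.6779 kΩ.
V_A by voltage divider: V_A = 21.8 × 0.6779/(9.23 + 0.6779) = 1.492 V.
I(R_G) = V_A / R_G = 1.492/3.61 = 0.4132 mA.

I ≈ 0.413 mA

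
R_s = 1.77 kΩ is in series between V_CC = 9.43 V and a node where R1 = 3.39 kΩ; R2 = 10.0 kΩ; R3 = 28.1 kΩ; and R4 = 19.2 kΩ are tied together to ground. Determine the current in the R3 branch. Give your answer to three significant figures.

Parallel bank: R_p = 1/(1/3.39 + 1/10.0 + 1/28.1 + 1/19.2) = 2.072 kΩ.
V_A by voltage divider: V_A = 9.43 × 2.072/(1.77 + 2.072) = 5.085 V.
Branch current I = V_A/R3 = 5.085/28.1 = 0.1810 mA.

I ≈ 0.181 mA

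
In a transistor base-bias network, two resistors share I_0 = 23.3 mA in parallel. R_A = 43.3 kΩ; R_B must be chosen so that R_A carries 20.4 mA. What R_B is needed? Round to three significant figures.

Two-branch current divider: I_A = I_0 · R_B/(R_A + R_B).
20.4/23.3 = R_B/(R_A + R_B) → R_B = R_A · (0.8755)/(1 − 0.8755) = 43.3 × 7.034 = 304.6 kΩ.

R_B ≈ 305 kΩ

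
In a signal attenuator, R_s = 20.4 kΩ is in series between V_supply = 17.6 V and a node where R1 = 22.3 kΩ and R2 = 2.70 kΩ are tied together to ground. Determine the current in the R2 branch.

Equivalent of the parallel group: R_p = 2.408 kΩ.
Node voltage V_A = V_supply · R_p/(R_s + R_p) = 17.6 × 0.1056 = 1.858 V.
I(R2) = V_A / R2 = 1.858/2.70 = 0.6883 mA.

I ≈ 0.688 mA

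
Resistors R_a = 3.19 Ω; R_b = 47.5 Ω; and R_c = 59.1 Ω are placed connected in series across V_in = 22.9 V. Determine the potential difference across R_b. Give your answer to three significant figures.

V ≈ 9.91 V

Total series resistance ΣR = 3.19 + 47.5 + 59.1 = 109.8 Ω.
By the voltage-divider rule, V = 22.9 × 47.50/109.8 = 9.908 V.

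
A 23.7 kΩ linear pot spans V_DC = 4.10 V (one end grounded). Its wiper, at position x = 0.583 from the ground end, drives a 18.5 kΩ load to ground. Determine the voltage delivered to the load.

The pot divides into 9.883 kΩ above the wiper and 13.82 kΩ below.
(x·R_p) ‖ R_L = 7.910 kΩ.
V_out = 4.10 × 7.910/(9.883 + 7.910) = 1.823 V.
(Unloaded: V_out = x·V_DC = 2.39 V.)

V_out ≈ 1.82 V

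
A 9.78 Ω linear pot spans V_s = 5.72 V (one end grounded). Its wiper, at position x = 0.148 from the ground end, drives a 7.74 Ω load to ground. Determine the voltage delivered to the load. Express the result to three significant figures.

V_out ≈ 0.730 V

Split the track: R_lower = x·R_p = 1.447 Ω, R_upper = (1−x)·R_p = 8.333 Ω.
(x·R_p) ‖ R_L = 1.219 Ω.
V_out = 5.72 × 1.219/(8.333 + 1.219) = 0.7302 V.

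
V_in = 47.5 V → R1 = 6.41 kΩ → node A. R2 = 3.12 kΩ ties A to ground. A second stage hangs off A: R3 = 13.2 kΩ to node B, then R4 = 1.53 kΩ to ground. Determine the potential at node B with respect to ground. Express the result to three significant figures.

V_B ≈ 1.41 V

The second stage (R3 + R4 = 14.73 kΩ) loads node A in parallel with R2.
Effective lower resistance at A: R2 ‖ 14.73 = 2.575 kΩ.
First divider: V_A = V_in · 2.575/(6.41 + 2.575) = 13.61 V.
V_B = V_A × 0.1039 = 1.414 V.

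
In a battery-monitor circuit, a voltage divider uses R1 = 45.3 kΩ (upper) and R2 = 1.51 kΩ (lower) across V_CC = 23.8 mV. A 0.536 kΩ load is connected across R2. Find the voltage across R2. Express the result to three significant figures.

V_out ≈ 0.206 mV

The load sits in parallel with R2, giving an effective lower resistance R2' = R2·R_L/(R2+R_L) = 0.3956 kΩ.
Now apply the divider: V_out = 23.8 × 0.008657 = 0.2060 mV.
(Unloaded it would be 0.768 mV; the load pulls it down.)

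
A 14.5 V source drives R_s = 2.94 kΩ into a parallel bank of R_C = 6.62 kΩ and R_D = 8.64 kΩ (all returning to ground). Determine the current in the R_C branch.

I ≈ 1.23 mA

Combine the parallel branches: R_p = (1/6.62 + 1/8.64)⁻¹ = 3.748 kΩ.
V_A = 14.5 × 3.748/6.688 = 8.126 V.
I(R_C) = V_A / R_C = 8.126/6.62 = 1.227 mA.
(Equivalently: I_total = 2.168 mA, then current-divider fraction G_k/ΣG = 0.5662.)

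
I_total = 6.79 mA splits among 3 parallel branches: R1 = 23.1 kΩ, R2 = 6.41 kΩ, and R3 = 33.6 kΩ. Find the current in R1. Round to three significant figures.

ΣG = 1/23.1 + 1/6.41 + 1/33.6 = 0.2291.
By the current-divider rule, I = I_total · G_k/ΣG = 6.79 × 0.1890 = 1.283 mA.

I ≈ 1.28 mA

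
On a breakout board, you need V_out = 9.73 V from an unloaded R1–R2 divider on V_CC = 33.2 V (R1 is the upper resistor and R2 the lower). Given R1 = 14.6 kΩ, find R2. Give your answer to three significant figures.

R2 ≈ 6.05 kΩ

Required fraction k = V_out/V_CC = 0.2931.
R2 = R1 · 0.2931/(1 − 0.2931) = 6.053 kΩ.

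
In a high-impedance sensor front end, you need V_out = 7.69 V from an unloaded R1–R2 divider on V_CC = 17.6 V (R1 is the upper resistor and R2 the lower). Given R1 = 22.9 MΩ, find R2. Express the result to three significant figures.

V_out/V_CC = R2/(R1+R2) = 0.4369.
R2 = R1 · 0.4369/(1 − 0.4369) = 17.77 MΩ.

R2 ≈ 17.8 MΩ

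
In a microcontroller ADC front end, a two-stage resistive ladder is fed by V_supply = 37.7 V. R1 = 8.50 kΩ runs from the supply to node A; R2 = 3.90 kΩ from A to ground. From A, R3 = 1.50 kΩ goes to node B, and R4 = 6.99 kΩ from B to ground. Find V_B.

V_B ≈ 7.42 V

The second stage (R3 + R4 = 8.490 kΩ) loads node A in parallel with R2.
Effective lower resistance at A: R2 ‖ 8.490 = 2.672 kΩ.
So V_A = 37.7 × 0.2392 = 9.018 V.
Stage 2 is unloaded, so V_B = V_A · R4/(R3+R4) = 9.018 × 6.99/8.490 = 7.424 V.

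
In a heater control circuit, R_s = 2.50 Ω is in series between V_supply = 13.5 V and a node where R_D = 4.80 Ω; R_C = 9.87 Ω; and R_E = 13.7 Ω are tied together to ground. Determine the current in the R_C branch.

I ≈ 0.699 A

Parallel bank: R_p = 1/(1/4.80 + 1/9.87 + 1/13.7) = 2.613 Ω.
V_A = 13.5 × 2.613/5.113 = 6.900 V.
I(R_C) = V_A / R_C = 6.900/9.87 = 0.6991 A.
(Equivalently: I_total = 2.640 A, then current-divider fraction G_k/ΣG = 0.2648.)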